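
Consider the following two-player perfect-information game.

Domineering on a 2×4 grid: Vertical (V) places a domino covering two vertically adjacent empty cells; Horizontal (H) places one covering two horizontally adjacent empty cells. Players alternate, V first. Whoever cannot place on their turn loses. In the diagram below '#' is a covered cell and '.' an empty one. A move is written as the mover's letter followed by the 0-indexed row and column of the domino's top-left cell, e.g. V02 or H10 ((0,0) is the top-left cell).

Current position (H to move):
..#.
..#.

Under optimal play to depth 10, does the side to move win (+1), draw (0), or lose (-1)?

[..#./..#.] H move#1: H00:+1/###./..#.*, H10:+1/..#./###.
[###./..#.] V move#2: V03:-1/####/..##*
[####/..##] H move#3: H10:+1/####/####*
[####/####] end (terminal -1, V#4); searched ..#./..#. to 10

value(..#./..#., H) = +1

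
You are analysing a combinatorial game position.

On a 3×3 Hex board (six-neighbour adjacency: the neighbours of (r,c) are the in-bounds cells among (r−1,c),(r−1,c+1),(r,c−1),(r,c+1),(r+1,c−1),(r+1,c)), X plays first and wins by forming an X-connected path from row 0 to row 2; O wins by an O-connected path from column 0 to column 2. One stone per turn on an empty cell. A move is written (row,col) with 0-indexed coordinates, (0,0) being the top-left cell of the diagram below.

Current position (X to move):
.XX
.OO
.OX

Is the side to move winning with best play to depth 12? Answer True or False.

X winning at [.XX/.OO/.OX]: False

[.XX/.OO/.OX] X move#1: (0,0):-1/XXX/.OO/.OX*, (1,0):-1/.XX/XOO/.OX, (2,0):-1/.XX/.OO/XOX
[XXX/.OO/.OX] O move#2: (1,0):+1/XXX/OOO/.OX*, (2,0):+1/XXX/.OO/OOX
[XXX/OOO/.OX] end (terminal -1, X#3); searched .XX/.OO/.OX to 12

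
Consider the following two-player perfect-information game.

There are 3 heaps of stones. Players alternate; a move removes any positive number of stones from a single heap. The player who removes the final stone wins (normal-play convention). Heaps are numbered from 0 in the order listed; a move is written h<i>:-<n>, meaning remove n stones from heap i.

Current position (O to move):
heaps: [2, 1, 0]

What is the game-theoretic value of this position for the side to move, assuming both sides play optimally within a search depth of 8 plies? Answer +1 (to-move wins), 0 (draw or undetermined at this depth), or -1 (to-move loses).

value((2,1,0), O) = +1

p1 O@[(2,1,0)]: h0:-1[(1,1,0)]+1* h0:-2[(0,1,0)]-1 h1:-1[(2,0,0)]-1
p2 X@[(1,1,0)]: h0:-1[(0,1,0)]-1* h1:-1[(1,0,0)]-1
p3 O@[(0,1,0)]: h1:-1[(0,0,0)]+1*
p4 X@[(0,0,0)] terminal -1; root [(2,1,0)] d8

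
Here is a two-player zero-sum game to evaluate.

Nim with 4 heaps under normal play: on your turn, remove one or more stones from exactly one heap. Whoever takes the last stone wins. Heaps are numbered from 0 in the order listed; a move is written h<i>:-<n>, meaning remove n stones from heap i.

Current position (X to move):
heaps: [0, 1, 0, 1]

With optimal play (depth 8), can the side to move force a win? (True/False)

X winning at [(0,1,0,1)]: False

[(0,1,0,1)] X move#1: h1:-1:-1/(0,0,0,1)*, h3:-1:-1/(0,1,0,0)
[(0,0,0,1)] O move#2: h3:-1:+1/(0,0,0,0)*
[(0,0,0,0)] end (terminal -1, X#3); searched (0,1,0,1) to 8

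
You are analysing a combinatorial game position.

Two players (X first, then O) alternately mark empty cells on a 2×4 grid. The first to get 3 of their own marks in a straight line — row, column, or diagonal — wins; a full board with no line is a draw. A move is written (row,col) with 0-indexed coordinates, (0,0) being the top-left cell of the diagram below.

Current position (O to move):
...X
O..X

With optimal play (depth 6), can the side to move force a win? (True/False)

p1 O@[...X/O..X]: (0,0)[O..X/O..X]+0* (0,1)[.O.X/O..X]+0 (0,2)[..OX/O..X]+0 (1,1)[...X/OO.X]+0 (1,2)[...X/O.OX]+0
p2 X@[O..X/O..X]: (0,1)[OX.X/O..X]+0* (0,2)[O.XX/O..X]+0 (1,1)[O..X/OX.X]+0 (1,2)[O..X/O.XX]+0
p3 O@[OX.X/O..X]: (0,2)[OXOX/O..X]+0* (1,1)[OX.X/OO.X]-1 (1,2)[OX.X/O.OX]-1
p4 X@[OXOX/O..X]: (1,1)[OXOX/OX.X]+0* (1,2)[OXOX/O.XX]+0
p5 O@[OXOX/OX.X]: (1,2)[OXOX/OXOX]+0*
p6 X@[OXOX/OXOX] terminal +0; root [...X/O..X] d6

O winning at [...X/O..X]: False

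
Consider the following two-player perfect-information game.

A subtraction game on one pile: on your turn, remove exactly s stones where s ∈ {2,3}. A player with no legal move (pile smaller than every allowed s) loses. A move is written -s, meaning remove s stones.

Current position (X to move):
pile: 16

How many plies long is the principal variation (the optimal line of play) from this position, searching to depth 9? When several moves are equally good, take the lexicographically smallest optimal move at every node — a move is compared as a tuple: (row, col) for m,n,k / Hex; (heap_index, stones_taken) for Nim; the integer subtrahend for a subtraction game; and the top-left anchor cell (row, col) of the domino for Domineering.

PV length from [16]: 6 plies

p1 X@[16]: -2[14]-1* -3[13]-1
p2 O@[14]: -2[12]-1 -3[11]+1*
p3 X@[11]: -2[9]-1* -3[8]-1
p4 O@[9]: -2[7]-1 -3[6]+1*
p5 X@[6]: -2[4]-1* -3[3]-1
p6 O@[4]: -2[2]-1 -3[1]+1*
p7 X@[1] terminal -1; root [16] d9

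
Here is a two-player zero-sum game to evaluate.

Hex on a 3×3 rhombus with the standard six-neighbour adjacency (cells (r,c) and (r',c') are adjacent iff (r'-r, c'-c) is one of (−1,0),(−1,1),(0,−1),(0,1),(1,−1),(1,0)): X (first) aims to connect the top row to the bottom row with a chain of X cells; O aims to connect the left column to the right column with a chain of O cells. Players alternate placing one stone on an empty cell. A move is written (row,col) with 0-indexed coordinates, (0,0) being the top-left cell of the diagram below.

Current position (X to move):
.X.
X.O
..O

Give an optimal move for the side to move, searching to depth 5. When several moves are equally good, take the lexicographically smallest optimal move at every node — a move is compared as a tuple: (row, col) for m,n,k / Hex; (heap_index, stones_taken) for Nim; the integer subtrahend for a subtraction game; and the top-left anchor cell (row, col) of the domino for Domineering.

X's best at [.X./X.O/..O]: (1,1)

p1 X@[.X./X.O/..O]: (0,0)[XX./X.O/..O]-1 (0,2)[.XX/X.O/..O]-1 (1,1)[.X./XXO/..O]+1* (2,0)[.X./X.O/X.O]+1 (2,1)[.X./X.O/.XO]+1
p2 O@[.X./XXO/..O]: (0,0)[OX./XXO/..O]-1* (0,2)[.XO/XXO/..O]-1 (2,0)[.X./XXO/O.O]-1 (2,1)[.X./XXO/.OO]-1
p3 X@[OX./XXO/..O]: (0,2)[OXX/XXO/..O]+1* (2,0)[OX./XXO/X.O]+1 (2,1)[OX./XXO/.XO]+1
p4 O@[OXX/XXO/..O]: (2,0)[OXX/XXO/O.O]-1* (2,1)[OXX/XXO/.OO]-1
p5 X@[OXX/XXO/O.O]: (2,1)[OXX/XXO/OXO]+1*
p6 O@[OXX/XXO/OXO] terminal -1; root [.X./X.O/..O] d5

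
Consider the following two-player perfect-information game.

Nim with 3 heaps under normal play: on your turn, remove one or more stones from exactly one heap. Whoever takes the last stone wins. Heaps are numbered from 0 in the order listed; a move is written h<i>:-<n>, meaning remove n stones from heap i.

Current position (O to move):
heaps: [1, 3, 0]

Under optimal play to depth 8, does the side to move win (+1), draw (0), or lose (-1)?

value((1,3,0), O) = +1

ply 1, O at (1,3,0) | h0:-1=-1→(0,3,0); h1:-1=-1→(1,2,0); h1:-2=+1→(1,1,0)*; h1:-3=-1→(1,0,0)
ply 2, X at (1,1,0) | h0:-1=-1→(0,1,0)*; h1:-1=-1→(1,0,0)
ply 3, O at (0,1,0) | h1:-1=+1→(0,0,0)*
ply 4: (0,0,0) is terminal -1 (X); from (1,3,0) depth 8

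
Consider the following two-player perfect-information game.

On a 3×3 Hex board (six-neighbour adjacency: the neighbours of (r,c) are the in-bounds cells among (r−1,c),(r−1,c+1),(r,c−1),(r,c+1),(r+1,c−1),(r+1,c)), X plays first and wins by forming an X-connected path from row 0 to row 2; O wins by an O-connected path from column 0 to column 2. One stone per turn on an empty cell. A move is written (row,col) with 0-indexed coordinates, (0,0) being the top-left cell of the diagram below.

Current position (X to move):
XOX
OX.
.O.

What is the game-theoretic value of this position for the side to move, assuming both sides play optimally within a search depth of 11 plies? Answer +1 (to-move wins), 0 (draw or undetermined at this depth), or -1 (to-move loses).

[XOX/OX./.O.] X move#1: (1,2):+1/XOX/OXX/.O.*, (2,0):+1/XOX/OX./XO., (2,2):+1/XOX/OX./.OX
[XOX/OXX/.O.] O move#2: (2,0):-1/XOX/OXX/OO.*, (2,2):-1/XOX/OXX/.OO
[XOX/OXX/OO.] X move#3: (2,2):+1/XOX/OXX/OOX*
[XOX/OXX/OOX] end (terminal -1, O#4); searched XOX/OX./.O. to 11

value(XOX/OX./.O., X) = +1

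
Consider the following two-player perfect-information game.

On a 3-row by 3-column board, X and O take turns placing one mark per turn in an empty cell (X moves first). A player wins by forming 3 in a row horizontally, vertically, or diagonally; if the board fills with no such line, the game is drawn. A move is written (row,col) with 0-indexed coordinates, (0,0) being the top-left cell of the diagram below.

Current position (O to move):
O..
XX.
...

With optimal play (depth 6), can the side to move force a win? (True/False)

O winning at [O../XX./...]: False

p1 O@[O../XX./...]: (0,1)[OO./XX./...]-1 (0,2)[O.O/XX./...]-1 (1,2)[O../XXO/...]+0* (2,0)[O../XX./O..]-1 (2,1)[O../XX./.O.]-1 (2,2)[O../XX./..O]-1
p2 X@[O../XXO/...]: (0,1)[OX./XXO/...]+0* (0,2)[O.X/XXO/...]+0 (2,0)[O../XXO/X..]-1 (2,1)[O../XXO/.X.]+0 (2,2)[O../XXO/..X]+0
p3 O@[OX./XXO/...]: (0,2)[OXO/XXO/...]-1 (2,0)[OX./XXO/O..]-1 (2,1)[OX./XXO/.O.]+0* (2,2)[OX./XXO/..O]-1
p4 X@[OX./XXO/.O.]: (0,2)[OXX/XXO/.O.]+0* (2,0)[OX./XXO/XO.]+0 (2,2)[OX./XXO/.OX]+0
p5 O@[OXX/XXO/.O.]: (2,0)[OXX/XXO/OO.]+0* (2,2)[OXX/XXO/.OO]-1
p6 X@[OXX/XXO/OO.]: (2,2)[OXX/XXO/OOX]+0*
p7 O@[OXX/XXO/OOX] terminal +0; root [O../XX./...] d6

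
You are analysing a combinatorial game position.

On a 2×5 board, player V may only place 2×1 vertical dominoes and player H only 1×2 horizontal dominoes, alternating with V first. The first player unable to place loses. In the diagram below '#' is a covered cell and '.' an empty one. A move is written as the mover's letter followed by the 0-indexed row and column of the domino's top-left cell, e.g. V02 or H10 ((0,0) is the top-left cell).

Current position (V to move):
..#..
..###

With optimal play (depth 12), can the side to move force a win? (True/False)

p1 V@[..#../..###]: V00[#.#../#.###]+1* V01[.##../.####]+1
p2 H@[#.#../#.###]: H03[#.###/#.###]-1*
p3 V@[#.###/#.###]: V01[#####/#####]+1*
p4 H@[#####/#####] terminal -1; root [..#../..###] d12

V winning at [..#../..###]: True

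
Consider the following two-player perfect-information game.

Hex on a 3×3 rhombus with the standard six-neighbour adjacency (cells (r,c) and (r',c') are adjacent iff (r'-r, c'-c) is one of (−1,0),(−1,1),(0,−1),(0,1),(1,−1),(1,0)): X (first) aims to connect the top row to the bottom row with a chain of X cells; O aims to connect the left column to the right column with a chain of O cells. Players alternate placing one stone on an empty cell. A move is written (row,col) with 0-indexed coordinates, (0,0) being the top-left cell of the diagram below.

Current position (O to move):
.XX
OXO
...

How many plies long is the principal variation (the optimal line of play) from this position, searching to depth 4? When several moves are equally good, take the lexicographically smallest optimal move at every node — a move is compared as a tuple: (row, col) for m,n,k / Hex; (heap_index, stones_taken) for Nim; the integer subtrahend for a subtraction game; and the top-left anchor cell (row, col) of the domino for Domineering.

PV length from [.XX/OXO/...]: 2 plies

ply 1, O at .XX/OXO/... | (0,0)=-1→OXX/OXO/...*; (2,0)=-1→.XX/OXO/O..; (2,1)=-1→.XX/OXO/.O.; (2,2)=-1→.XX/OXO/..O
ply 2, X at OXX/OXO/... | (2,0)=+1→OXX/OXO/X..*; (2,1)=+1→OXX/OXO/.X.; (2,2)=+1→OXX/OXO/..X
ply 3: OXX/OXO/X.. is terminal -1 (O); from .XX/OXO/... depth 4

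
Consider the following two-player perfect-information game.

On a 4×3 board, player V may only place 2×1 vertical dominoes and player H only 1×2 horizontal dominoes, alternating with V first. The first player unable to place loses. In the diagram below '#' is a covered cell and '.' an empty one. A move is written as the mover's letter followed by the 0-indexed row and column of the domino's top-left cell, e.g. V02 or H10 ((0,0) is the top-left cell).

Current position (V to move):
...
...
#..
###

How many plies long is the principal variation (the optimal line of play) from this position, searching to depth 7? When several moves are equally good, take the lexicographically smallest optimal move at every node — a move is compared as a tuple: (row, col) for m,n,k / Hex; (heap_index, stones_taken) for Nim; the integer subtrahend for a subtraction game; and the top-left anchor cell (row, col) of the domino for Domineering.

p1 V@[.../.../#../###]: V00[#../#../#../###]-1 V01[.#./.#./#../###]+1* V02[..#/..#/#../###]-1 V11[.../.#./##./###]+1 V12[.../..#/#.#/###]-1
p2 H@[.#./.#./#../###]: H21[.#./.#./###/###]-1*
p3 V@[.#./.#./###/###]: V00[##./##./###/###]+1* V02[.##/.##/###/###]+1
p4 H@[##./##./###/###] terminal -1; root [.../.../#../###] d7

PV length from [.../.../#../###]: 3 plies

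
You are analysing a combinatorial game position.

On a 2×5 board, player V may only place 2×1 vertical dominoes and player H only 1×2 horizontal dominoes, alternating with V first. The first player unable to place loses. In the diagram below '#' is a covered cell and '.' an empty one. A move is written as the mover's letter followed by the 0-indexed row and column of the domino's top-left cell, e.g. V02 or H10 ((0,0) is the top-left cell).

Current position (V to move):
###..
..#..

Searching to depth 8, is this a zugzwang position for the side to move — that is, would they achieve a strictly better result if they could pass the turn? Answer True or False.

zugzwang(###../..#.., V) = False

ply 1, V at ###../..#.. | V03=+1→####./..##.*; V04=+1→###.#/..#.#
ply 2, H at ####./..##. | H10=-1→####./####.*
ply 3, V at ####./####. | V04=+1→#####/#####*
ply 4: #####/##### is terminal -1 (H); from ###../..#.. depth 8
if V skipped the turn, H would face:
~ ply 1, H at ###../..#.. | H03=+1→#####/..#..*; H10=-1→###../###..; H13=+1→###../..###
~ ply 2: #####/..#.. is terminal -1 (V); from ###../..#.. depth 8
compare (V): move=+1 vs pass=-1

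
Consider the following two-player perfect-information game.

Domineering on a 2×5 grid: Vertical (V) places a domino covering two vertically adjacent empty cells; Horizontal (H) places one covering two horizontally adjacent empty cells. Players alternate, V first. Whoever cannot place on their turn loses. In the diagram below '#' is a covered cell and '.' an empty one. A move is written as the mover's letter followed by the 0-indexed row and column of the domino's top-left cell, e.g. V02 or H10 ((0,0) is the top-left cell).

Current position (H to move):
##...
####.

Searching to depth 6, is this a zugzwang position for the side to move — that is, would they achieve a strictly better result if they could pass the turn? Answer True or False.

[##.../####.] H move#1: H02:-1/####./####., H03:+1/##.##/####.*
[##.##/####.] end (terminal -1, V#2); searched ##.../####. to 6
if H skipped the turn, V would face:
~ [##.../####.] V move#1: V04:-1/##..#/#####*
~ [##..#/#####] H move#2: H02:+1/#####/#####*
~ [#####/#####] end (terminal -1, V#3); searched ##.../####. to 6
compare (H): move=+1 vs pass=+1

zugzwang(##.../####., H) = False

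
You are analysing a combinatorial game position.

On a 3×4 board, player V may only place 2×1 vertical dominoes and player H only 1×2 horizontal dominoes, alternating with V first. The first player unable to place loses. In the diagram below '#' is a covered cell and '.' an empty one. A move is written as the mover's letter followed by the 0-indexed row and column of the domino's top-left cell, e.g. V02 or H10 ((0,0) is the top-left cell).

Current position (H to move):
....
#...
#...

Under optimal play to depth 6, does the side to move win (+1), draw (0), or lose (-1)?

ply 1, H at ..../#.../#... | H00=-1→##../#.../#...; H01=-1→.##./#.../#...; H02=-1→..##/#.../#...; H11=+1→..../###./#...*; H12=+1→..../#.##/#...; H21=-1→..../#.../###.; H22=-1→..../#.../#.##
ply 2, V at ..../###./#... | V03=-1→...#/####/#...*; V13=-1→..../####/#..#
ply 3, H at ...#/####/#... | H00=+1→##.#/####/#...*; H01=+1→.###/####/#...; H21=+1→...#/####/###.; H22=+1→...#/####/#.##
ply 4: ##.#/####/#... is terminal -1 (V); from ..../#.../#... depth 6

value(..../#.../#..., H) = +1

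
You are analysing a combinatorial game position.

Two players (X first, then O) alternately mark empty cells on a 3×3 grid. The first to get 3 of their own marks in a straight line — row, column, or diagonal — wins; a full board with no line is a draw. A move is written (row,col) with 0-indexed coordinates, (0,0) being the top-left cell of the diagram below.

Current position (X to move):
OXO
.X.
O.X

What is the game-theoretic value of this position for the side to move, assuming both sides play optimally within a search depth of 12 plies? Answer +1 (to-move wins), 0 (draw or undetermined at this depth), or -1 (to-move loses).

p1 X@[OXO/.X./O.X]: (1,0)[OXO/XX./O.X]+1* (1,2)[OXO/.XX/O.X]-1 (2,1)[OXO/.X./OXX]+1
p2 O@[OXO/XX./O.X]: (1,2)[OXO/XXO/O.X]-1* (2,1)[OXO/XX./OOX]-1
p3 X@[OXO/XXO/O.X]: (2,1)[OXO/XXO/OXX]+1*
p4 O@[OXO/XXO/OXX] terminal -1; root [OXO/.X./O.X] d12

value(OXO/.X./O.X, X) = +1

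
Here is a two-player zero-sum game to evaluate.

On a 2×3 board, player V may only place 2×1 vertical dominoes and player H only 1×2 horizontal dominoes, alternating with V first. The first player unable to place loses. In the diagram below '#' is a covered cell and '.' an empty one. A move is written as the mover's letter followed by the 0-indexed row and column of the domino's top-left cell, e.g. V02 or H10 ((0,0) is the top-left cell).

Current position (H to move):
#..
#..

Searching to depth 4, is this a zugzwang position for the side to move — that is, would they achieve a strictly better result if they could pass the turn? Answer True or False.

zugzwang(#../#.., H) = False

[#../#..] H move#1: H01:+1/###/#..*, H11:+1/#../###
[###/#..] end (terminal -1, V#2); searched #../#.. to 4
if H skipped the turn, V would face:
~ [#../#..] V move#1: V01:+1/##./##.*, V02:+1/#.#/#.#
~ [##./##.] end (terminal -1, H#2); searched #../#.. to 4
compare (H): move=+1 vs pass=-1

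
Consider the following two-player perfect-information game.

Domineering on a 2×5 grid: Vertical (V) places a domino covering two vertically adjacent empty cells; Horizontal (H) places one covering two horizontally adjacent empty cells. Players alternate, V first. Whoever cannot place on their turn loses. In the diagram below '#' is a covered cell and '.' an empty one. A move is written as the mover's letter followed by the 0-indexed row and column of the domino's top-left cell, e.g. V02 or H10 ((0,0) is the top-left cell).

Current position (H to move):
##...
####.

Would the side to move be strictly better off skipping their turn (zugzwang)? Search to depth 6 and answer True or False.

[##.../####.] H move#1: H02:-1/####./####., H03:+1/##.##/####.*
[##.##/####.] end (terminal -1, V#2); searched ##.../####. to 6
if H skipped the turn, V would face:
~ [##.../####.] V move#1: V04:-1/##..#/#####*
~ [##..#/#####] H move#2: H02:+1/#####/#####*
~ [#####/#####] end (terminal -1, V#3); searched ##.../####. to 6
compare (H): move=+1 vs pass=+1

zugzwang(##.../####., H) = False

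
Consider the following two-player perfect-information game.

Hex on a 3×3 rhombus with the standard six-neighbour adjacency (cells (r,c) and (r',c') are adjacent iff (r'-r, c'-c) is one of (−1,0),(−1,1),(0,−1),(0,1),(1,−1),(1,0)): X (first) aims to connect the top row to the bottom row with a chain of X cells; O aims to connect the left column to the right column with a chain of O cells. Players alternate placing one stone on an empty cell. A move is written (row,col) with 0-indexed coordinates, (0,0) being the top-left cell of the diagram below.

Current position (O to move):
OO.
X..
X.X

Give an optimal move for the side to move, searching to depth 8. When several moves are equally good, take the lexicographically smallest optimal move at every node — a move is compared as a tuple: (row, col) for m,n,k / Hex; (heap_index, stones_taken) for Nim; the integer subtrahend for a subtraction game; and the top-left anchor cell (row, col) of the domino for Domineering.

O's best at [OO./X../X.X]: (0,2)

ply 1, O at OO./X../X.X | (0,2)=+1→OOO/X../X.X*; (1,1)=+1→OO./XO./X.X; (1,2)=+1→OO./X.O/X.X; (2,1)=-1→OO./X../XOX
ply 2: OOO/X../X.X is terminal -1 (X); from OO./X../X.X depth 8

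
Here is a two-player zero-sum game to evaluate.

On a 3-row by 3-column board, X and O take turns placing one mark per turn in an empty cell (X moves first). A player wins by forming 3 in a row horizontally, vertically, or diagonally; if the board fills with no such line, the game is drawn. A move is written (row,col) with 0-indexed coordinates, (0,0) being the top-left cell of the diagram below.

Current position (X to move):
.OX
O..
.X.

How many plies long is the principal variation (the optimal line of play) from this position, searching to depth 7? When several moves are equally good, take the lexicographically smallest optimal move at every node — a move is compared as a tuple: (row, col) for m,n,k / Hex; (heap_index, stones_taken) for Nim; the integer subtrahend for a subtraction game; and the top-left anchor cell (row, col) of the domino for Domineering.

PV length from [.OX/O../.X.]: 3 plies

[.OX/O../.X.] X move#1: (0,0):+0/XOX/O../.X., (1,1):+0/.OX/OX./.X., (1,2):+0/.OX/O.X/.X., (2,0):+1/.OX/O../XX.*, (2,2):+1/.OX/O../.XX
[.OX/O../XX.] O move#2: (0,0):-1/OOX/O../XX.*, (1,1):-1/.OX/OO./XX., (1,2):-1/.OX/O.O/XX., (2,2):-1/.OX/O../XXO
[OOX/O../XX.] X move#3: (1,1):+1/OOX/OX./XX.*, (1,2):+1/OOX/O.X/XX., (2,2):+1/OOX/O../XXX
[OOX/OX./XX.] end (terminal -1, O#4); searched .OX/O../.X. to 7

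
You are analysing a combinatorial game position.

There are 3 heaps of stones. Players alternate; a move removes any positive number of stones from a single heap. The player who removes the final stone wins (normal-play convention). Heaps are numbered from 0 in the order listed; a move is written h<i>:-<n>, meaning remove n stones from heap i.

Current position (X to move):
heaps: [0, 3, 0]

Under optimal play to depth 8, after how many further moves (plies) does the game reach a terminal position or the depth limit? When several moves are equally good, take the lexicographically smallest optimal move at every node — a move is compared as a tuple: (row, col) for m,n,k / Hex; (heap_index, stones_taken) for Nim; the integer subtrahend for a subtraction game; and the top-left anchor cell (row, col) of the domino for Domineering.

PV length from [(0,3,0)]: 1 ply

[(0,3,0)] X move#1: h1:-1:-1/(0,2,0), h1:-2:-1/(0,1,0), h1:-3:+1/(0,0,0)*
[(0,0,0)] end (terminal -1, O#2); searched (0,3,0) to 8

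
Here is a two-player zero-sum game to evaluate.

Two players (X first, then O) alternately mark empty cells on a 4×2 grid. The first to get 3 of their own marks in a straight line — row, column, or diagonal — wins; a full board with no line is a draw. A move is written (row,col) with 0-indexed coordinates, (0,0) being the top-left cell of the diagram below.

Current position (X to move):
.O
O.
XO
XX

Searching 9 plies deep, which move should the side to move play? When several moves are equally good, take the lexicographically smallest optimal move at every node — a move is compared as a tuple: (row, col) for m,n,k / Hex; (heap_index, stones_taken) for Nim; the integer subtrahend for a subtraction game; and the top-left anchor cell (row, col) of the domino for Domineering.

p1 X@[.O/O./XO/XX]: (0,0)[XO/O./XO/XX]-1 (1,1)[.O/OX/XO/XX]+0*
p2 O@[.O/OX/XO/XX]: (0,0)[OO/OX/XO/XX]+0*
p3 X@[OO/OX/XO/XX] terminal +0; root [.O/O./XO/XX] d9

X's best at [.O/O./XO/XX]: (1,1)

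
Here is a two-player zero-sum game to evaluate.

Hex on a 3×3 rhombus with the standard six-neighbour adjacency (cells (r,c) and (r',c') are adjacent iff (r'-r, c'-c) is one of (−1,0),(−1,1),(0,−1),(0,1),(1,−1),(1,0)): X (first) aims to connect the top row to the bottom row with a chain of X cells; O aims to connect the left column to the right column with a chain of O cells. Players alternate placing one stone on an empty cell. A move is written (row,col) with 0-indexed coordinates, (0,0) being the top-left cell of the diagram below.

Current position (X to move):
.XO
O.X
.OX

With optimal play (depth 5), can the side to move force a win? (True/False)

X winning at [.XO/O.X/.OX]: True

ply 1, X at .XO/O.X/.OX | (0,0)=-1→XXO/O.X/.OX; (1,1)=+1→.XO/OXX/.OX*; (2,0)=-1→.XO/O.X/XOX
ply 2: .XO/OXX/.OX is terminal -1 (O); from .XO/O.X/.OX depth 5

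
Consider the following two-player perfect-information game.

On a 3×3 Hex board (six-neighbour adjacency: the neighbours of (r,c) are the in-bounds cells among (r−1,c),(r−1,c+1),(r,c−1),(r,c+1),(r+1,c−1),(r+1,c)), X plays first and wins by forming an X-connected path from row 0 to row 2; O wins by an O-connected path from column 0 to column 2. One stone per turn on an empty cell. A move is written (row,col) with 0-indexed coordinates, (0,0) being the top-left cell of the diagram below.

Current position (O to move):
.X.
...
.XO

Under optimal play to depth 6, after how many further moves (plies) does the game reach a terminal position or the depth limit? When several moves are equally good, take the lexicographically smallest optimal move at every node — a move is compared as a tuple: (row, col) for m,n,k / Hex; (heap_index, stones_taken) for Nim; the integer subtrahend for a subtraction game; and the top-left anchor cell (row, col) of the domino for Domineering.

ply 1, O at .X./.../.XO | (0,0)=-1→OX./.../.XO; (0,2)=-1→.XO/.../.XO; (1,0)=-1→.X./O../.XO; (1,1)=+1→.X./.O./.XO*; (1,2)=-1→.X./..O/.XO; (2,0)=-1→.X./.../OXO
ply 2, X at .X./.O./.XO | (0,0)=-1→XX./.O./.XO*; (0,2)=-1→.XX/.O./.XO; (1,0)=-1→.X./XO./.XO; (1,2)=-1→.X./.OX/.XO; (2,0)=-1→.X./.O./XXO
ply 3, O at XX./.O./.XO | (0,2)=+1→XXO/.O./.XO*; (1,0)=+1→XX./OO./.XO; (1,2)=+1→XX./.OO/.XO; (2,0)=+1→XX./.O./OXO
ply 4, X at XXO/.O./.XO | (1,0)=-1→XXO/XO./.XO*; (1,2)=-1→XXO/.OX/.XO; (2,0)=-1→XXO/.O./XXO
ply 5, O at XXO/XO./.XO | (1,2)=-1→XXO/XOO/.XO; (2,0)=+1→XXO/XO./OXO*
ply 6: XXO/XO./OXO is terminal -1 (X); from .X./.../.XO depth 6

PV length from [.X./.../.XO]: 5 plies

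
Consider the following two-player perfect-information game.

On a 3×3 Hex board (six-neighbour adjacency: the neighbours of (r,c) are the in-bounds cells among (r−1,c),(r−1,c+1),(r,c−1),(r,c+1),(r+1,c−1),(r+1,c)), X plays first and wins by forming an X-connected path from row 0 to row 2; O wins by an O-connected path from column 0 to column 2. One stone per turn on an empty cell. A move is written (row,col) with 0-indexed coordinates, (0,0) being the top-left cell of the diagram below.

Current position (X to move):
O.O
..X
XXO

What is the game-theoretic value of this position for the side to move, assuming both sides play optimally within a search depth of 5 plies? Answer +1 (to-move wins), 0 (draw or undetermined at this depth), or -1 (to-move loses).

[O.O/..X/XXO] X move#1: (0,1):+1/OXO/..X/XXO*, (1,0):-1/O.O/X.X/XXO, (1,1):-1/O.O/.XX/XXO
[OXO/..X/XXO] O move#2: (1,0):-1/OXO/O.X/XXO*, (1,1):-1/OXO/.OX/XXO
[OXO/O.X/XXO] X move#3: (1,1):+1/OXO/OXX/XXO*
[OXO/OXX/XXO] end (terminal -1, O#4); searched O.O/..X/XXO to 5

value(O.O/..X/XXO, X) = +1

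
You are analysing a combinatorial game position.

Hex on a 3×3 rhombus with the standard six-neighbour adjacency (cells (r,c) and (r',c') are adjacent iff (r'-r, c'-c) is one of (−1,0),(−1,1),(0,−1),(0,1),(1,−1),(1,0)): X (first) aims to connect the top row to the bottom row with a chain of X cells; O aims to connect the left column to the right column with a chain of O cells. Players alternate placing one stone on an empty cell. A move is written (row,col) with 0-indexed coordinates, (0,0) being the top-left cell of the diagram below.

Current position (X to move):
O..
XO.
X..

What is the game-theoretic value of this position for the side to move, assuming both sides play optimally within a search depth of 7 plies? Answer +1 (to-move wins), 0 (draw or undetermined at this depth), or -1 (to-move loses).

p1 X@[O../XO./X..]: (0,1)[OX./XO./X..]+1* (0,2)[O.X/XO./X..]+1 (1,2)[O../XOX/X..]+1 (2,1)[O../XO./XX.]-1 (2,2)[O../XO./X.X]-1
p2 O@[OX./XO./X..] terminal -1; root [O../XO./X..] d7

value(O../XO./X.., X) = +1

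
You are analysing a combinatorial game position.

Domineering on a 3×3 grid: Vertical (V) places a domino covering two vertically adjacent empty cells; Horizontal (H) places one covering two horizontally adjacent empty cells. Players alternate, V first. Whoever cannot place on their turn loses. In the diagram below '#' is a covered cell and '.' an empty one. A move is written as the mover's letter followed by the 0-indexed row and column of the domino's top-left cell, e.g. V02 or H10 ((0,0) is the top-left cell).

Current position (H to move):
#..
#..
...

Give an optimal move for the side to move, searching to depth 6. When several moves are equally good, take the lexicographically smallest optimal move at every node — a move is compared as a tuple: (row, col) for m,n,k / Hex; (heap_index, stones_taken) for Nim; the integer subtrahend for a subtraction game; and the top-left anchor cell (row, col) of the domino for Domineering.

[#../#../...] H move#1: H01:-1/###/#../..., H11:+1/#../###/...*, H20:-1/#../#../##., H21:-1/#../#../.##
[#../###/...] end (terminal -1, V#2); searched #../#../... to 6

H's best at [#../#../...]: H11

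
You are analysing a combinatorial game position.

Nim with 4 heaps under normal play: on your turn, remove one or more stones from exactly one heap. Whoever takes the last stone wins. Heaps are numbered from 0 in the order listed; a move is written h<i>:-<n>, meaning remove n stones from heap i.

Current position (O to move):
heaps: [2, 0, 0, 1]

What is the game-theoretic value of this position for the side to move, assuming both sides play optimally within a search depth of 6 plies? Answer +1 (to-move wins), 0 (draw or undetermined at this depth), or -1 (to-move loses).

value((2,0,0,1), O) = +1

p1 O@[(2,0,0,1)]: h0:-1[(1,0,0,1)]+1* h0:-2[(0,0,0,1)]-1 h3:-1[(2,0,0,0)]-1
p2 X@[(1,0,0,1)]: h0:-1[(0,0,0,1)]-1* h3:-1[(1,0,0,0)]-1
p3 O@[(0,0,0,1)]: h3:-1[(0,0,0,0)]+1*
p4 X@[(0,0,0,0)] terminal -1; root [(2,0,0,1)] d6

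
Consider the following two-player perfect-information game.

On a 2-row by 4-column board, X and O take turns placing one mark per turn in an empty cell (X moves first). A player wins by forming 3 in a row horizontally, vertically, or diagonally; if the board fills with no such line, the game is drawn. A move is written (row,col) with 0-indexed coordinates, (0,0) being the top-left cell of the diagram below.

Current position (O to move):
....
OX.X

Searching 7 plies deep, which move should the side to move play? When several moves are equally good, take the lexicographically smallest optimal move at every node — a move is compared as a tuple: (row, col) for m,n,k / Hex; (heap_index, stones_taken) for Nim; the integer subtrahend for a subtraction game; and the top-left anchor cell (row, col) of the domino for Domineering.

O's best at [..../OX.X]: (1,2)

ply 1, O at ..../OX.X | (0,0)=-1→O.../OX.X; (0,1)=-1→.O../OX.X; (0,2)=-1→..O./OX.X; (0,3)=-1→...O/OX.X; (1,2)=+0→..../OXOX*
ply 2, X at ..../OXOX | (0,0)=+0→X.../OXOX*; (0,1)=+0→.X../OXOX; (0,2)=+0→..X./OXOX; (0,3)=+0→...X/OXOX
ply 3, O at X.../OXOX | (0,1)=+0→XO../OXOX*; (0,2)=+0→X.O./OXOX; (0,3)=+0→X..O/OXOX
ply 4, X at XO../OXOX | (0,2)=+0→XOX./OXOX*; (0,3)=+0→XO.X/OXOX
ply 5, O at XOX./OXOX | (0,3)=+0→XOXO/OXOX*
ply 6: XOXO/OXOX is terminal +0 (X); from ..../OX.X depth 7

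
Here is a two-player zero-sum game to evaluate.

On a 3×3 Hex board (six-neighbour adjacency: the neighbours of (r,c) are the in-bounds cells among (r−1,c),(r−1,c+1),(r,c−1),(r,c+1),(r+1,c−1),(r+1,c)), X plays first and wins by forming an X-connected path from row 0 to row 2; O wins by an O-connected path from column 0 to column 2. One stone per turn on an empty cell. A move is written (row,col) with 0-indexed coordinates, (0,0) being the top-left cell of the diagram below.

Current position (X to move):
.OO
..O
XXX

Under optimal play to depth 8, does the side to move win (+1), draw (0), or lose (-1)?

value(.OO/..O/XXX, X) = -1

ply 1, X at .OO/..O/XXX | (0,0)=-1→XOO/..O/XXX*; (1,0)=-1→.OO/X.O/XXX; (1,1)=-1→.OO/.XO/XXX
ply 2, O at XOO/..O/XXX | (1,0)=+1→XOO/O.O/XXX*; (1,1)=-1→XOO/.OO/XXX
ply 3: XOO/O.O/XXX is terminal -1 (X); from .OO/..O/XXX depth 8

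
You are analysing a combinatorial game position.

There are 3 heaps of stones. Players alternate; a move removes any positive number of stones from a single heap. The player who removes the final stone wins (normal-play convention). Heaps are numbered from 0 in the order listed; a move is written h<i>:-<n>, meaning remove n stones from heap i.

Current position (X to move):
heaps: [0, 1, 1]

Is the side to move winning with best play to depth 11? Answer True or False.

X winning at [(0,1,1)]: False

[(0,1,1)] X move#1: h1:-1:-1/(0,0,1)*, h2:-1:-1/(0,1,0)
[(0,0,1)] O move#2: h2:-1:+1/(0,0,0)*
[(0,0,0)] end (terminal -1, X#3); searched (0,1,1) to 11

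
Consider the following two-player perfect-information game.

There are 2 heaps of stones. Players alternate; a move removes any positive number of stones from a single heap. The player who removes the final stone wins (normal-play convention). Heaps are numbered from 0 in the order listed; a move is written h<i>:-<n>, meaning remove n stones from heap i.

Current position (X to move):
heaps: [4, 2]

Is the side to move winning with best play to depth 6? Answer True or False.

p1 X@[(4,2)]: h0:-1[(3,2)]-1 h0:-2[(2,2)]+1* h0:-3[(1,2)]-1 h0:-4[(0,2)]-1 h1:-1[(4,1)]-1 h1:-2[(4,0)]-1
p2 O@[(2,2)]: h0:-1[(1,2)]-1* h0:-2[(0,2)]-1 h1:-1[(2,1)]-1 h1:-2[(2,0)]-1
p3 X@[(1,2)]: h0:-1[(0,2)]-1 h1:-1[(1,1)]+1* h1:-2[(1,0)]-1
p4 O@[(1,1)]: h0:-1[(0,1)]-1* h1:-1[(1,0)]-1
p5 X@[(0,1)]: h1:-1[(0,0)]+1*
p6 O@[(0,0)] terminal -1; root [(4,2)] d6

X winning at [(4,2)]: True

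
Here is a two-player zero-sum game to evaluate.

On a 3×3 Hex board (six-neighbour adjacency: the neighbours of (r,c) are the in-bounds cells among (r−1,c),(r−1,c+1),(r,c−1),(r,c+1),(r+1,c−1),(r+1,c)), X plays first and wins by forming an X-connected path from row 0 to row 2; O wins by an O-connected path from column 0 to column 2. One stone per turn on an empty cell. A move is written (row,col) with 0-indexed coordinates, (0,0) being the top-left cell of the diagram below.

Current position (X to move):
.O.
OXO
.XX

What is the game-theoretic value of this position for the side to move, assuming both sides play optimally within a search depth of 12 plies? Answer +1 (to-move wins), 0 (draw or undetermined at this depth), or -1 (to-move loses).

p1 X@[.O./OXO/.XX]: (0,0)[XO./OXO/.XX]-1 (0,2)[.OX/OXO/.XX]+1* (2,0)[.O./OXO/XXX]-1
p2 O@[.OX/OXO/.XX] terminal -1; root [.O./OXO/.XX] d12

value(.O./OXO/.XX, X) = +1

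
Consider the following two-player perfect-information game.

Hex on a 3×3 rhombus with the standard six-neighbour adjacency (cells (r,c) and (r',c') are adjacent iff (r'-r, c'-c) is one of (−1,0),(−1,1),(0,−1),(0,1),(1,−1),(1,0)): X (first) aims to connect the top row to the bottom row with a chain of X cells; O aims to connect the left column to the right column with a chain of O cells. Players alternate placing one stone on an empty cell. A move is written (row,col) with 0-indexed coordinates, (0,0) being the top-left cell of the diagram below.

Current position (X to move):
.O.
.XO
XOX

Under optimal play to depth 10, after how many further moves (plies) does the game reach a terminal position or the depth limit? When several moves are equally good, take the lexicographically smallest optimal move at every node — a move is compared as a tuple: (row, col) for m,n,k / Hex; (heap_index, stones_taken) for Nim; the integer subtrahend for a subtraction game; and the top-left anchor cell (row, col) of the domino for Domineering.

p1 X@[.O./.XO/XOX]: (0,0)[XO./.XO/XOX]+1* (0,2)[.OX/.XO/XOX]+1 (1,0)[.O./XXO/XOX]+1
p2 O@[XO./.XO/XOX]: (0,2)[XOO/.XO/XOX]-1* (1,0)[XO./OXO/XOX]-1
p3 X@[XOO/.XO/XOX]: (1,0)[XOO/XXO/XOX]+1*
p4 O@[XOO/XXO/XOX] terminal -1; root [.O./.XO/XOX] d10

PV length from [.O./.XO/XOX]: 3 plies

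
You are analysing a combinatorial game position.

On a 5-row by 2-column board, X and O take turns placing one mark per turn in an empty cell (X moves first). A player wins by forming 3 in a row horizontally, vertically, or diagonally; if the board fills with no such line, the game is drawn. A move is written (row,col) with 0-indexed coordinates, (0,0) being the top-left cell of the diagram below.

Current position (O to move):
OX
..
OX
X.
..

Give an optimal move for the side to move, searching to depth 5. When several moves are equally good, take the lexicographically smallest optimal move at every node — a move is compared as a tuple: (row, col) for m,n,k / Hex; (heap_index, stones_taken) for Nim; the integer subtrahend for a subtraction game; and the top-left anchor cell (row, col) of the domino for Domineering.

O's best at [OX/../OX/X./..]: (1,0)

ply 1, O at OX/../OX/X./.. | (1,0)=+1→OX/O./OX/X./..*; (1,1)=+0→OX/.O/OX/X./..; (3,1)=-1→OX/../OX/XO/..; (4,0)=-1→OX/../OX/X./O.; (4,1)=-1→OX/../OX/X./.O
ply 2: OX/O./OX/X./.. is terminal -1 (X); from OX/../OX/X./.. depth 5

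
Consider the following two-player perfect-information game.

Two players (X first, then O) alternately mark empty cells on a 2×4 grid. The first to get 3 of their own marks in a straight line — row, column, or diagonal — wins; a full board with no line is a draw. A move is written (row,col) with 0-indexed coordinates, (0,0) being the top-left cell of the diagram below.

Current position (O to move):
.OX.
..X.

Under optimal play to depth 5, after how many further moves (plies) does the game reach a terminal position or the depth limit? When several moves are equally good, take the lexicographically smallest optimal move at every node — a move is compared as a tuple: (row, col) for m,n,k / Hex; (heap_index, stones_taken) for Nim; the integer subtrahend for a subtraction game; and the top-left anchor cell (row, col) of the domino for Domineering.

[.OX./..X.] O move#1: (0,0):-1/OOX./..X., (0,3):-1/.OXO/..X., (1,0):+0/.OX./O.X.*, (1,1):+0/.OX./.OX., (1,3):+0/.OX./..XO
[.OX./O.X.] X move#2: (0,0):+0/XOX./O.X.*, (0,3):+0/.OXX/O.X., (1,1):+0/.OX./OXX., (1,3):+0/.OX./O.XX
[XOX./O.X.] O move#3: (0,3):+0/XOXO/O.X.*, (1,1):+0/XOX./OOX., (1,3):+0/XOX./O.XO
[XOXO/O.X.] X move#4: (1,1):+0/XOXO/OXX.*, (1,3):+0/XOXO/O.XX
[XOXO/OXX.] O move#5: (1,3):+0/XOXO/OXXO*
[XOXO/OXXO] end (terminal +0, X#6); searched .OX./..X. to 5

PV length from [.OX./..X.]: 5 plies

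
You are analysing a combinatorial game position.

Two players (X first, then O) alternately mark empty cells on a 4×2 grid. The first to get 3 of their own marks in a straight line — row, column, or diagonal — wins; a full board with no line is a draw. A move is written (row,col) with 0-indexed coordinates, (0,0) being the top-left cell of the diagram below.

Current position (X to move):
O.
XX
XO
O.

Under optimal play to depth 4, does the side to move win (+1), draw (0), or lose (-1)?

ply 1, X at O./XX/XO/O. | (0,1)=+0→OX/XX/XO/O.*; (3,1)=+0→O./XX/XO/OX
ply 2, O at OX/XX/XO/O. | (3,1)=+0→OX/XX/XO/OO*
ply 3: OX/XX/XO/OO is terminal +0 (X); from O./XX/XO/O. depth 4

value(O./XX/XO/O., X) = 0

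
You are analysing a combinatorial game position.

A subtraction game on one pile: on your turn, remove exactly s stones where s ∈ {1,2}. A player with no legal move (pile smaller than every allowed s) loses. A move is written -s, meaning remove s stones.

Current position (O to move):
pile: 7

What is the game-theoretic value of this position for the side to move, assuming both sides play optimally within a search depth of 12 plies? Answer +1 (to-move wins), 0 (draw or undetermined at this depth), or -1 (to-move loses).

value(7, O) = +1

[7] O move#1: -1:+1/6*, -2:-1/5
[6] X move#2: -1:-1/5*, -2:-1/4
[5] O move#3: -1:-1/4, -2:+1/3*
[3] X move#4: -1:-1/2*, -2:-1/1
[2] O move#5: -1:-1/1, -2:+1/0*
[0] end (terminal -1, X#6); searched 7 to 12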